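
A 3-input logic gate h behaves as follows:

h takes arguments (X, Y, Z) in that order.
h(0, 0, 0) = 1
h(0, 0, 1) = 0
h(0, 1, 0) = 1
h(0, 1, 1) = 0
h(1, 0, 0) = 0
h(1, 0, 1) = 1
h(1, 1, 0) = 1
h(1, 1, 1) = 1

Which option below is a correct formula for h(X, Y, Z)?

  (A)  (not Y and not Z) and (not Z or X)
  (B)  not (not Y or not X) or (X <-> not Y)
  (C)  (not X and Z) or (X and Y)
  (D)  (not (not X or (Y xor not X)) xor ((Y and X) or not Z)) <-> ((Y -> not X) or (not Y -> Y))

(A): at (0,1,0) it gives 0, but h = 1 — eliminated.
(B): at (0,0,0) it gives 0, but h = 1 — eliminated.
(C): at (0,0,0) it gives 0, but h = 1 — eliminated.
That leaves (D). Evaluating it on every row reproduces the table of h exactly.

D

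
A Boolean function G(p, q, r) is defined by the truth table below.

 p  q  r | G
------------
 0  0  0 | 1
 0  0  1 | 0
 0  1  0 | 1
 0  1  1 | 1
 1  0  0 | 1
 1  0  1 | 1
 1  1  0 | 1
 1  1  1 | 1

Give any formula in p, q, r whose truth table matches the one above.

G(p, q, r) = ¬((¬p ∧ ¬q) ∧ r)

G is 0 on exactly one input, (0,0,1), whose minterm is ¬p·¬q·r. So G is the negation of that single conjunction.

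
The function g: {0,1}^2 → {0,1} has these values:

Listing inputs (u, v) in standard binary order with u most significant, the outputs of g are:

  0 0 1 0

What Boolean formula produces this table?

g(u, v) = u ∧ ¬v

1 only at (1,0): u AND NOT v.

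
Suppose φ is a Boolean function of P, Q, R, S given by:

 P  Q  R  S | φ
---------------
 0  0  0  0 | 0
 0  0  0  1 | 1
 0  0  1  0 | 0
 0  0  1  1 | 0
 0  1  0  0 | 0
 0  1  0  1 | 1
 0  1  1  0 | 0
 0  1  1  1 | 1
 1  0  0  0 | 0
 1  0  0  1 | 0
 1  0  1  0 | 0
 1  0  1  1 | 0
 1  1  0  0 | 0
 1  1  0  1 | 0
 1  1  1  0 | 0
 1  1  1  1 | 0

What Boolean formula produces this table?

The 1-rows are (0,0,0,1), (0,1,0,1), (0,1,1,1). Each contributes one minterm — ¬P·¬Q·¬R·S; ¬P·Q·¬R·S; ¬P·Q·R·S — and their disjunction is a sum-of-products form of φ.

φ(P, Q, R, S) = ((((not P and not Q) and not R) and S) or (((not P and Q) and not R) and S)) or (((not P and Q) and R) and S)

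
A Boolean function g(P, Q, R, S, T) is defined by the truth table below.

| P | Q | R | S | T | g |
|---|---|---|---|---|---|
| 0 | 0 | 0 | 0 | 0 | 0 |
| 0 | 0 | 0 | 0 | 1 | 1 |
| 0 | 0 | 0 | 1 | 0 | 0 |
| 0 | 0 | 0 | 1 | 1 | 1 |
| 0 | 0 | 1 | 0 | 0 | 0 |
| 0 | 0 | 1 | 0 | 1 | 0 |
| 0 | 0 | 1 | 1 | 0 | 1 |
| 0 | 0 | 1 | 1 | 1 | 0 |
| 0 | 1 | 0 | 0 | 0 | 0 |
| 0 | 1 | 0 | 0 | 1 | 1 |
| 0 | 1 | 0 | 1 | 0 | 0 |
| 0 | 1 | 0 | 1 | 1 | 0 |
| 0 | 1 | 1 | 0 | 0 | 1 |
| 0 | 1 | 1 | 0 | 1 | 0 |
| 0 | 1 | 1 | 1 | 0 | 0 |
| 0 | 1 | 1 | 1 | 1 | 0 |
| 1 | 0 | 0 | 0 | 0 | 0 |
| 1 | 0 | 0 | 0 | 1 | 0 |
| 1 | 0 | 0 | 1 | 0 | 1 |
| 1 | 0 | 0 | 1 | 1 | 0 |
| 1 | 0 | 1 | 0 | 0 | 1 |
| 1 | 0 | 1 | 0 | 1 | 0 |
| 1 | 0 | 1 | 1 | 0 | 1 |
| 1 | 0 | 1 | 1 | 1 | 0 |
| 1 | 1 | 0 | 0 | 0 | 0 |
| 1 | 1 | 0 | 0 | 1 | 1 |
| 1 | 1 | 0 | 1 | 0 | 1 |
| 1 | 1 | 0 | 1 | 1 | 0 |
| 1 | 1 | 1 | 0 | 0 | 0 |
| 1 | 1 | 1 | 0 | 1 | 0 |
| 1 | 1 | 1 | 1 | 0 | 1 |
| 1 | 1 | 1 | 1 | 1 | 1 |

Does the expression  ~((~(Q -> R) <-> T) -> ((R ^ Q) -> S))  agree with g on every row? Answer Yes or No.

Check the formula against g row by row:
  P=0, Q=0, R=0, S=0, T=0: formula gives 0, g = 0 ✓
  P=0, Q=0, R=0, S=0, T=1: formula gives 0, but g = 1 ✗
A single disagreement suffices: at (0,0,0,0,1) they differ, so the formula does not compute g.

No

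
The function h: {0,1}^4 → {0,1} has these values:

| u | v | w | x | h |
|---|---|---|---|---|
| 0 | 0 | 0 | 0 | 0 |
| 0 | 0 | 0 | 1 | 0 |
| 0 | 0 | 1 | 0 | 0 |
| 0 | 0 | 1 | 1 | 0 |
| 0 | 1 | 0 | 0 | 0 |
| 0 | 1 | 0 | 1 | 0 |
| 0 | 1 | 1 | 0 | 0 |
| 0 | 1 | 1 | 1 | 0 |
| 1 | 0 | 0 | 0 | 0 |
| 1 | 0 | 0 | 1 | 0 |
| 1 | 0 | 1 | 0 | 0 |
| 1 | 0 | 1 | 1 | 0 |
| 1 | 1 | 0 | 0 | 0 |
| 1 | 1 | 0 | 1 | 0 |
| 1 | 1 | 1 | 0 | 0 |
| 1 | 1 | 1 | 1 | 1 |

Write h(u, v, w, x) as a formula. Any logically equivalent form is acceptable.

The output is 1 only when every input is 1 — the AND of all inputs.

h(u, v, w, x) = ((u and v) and w) and x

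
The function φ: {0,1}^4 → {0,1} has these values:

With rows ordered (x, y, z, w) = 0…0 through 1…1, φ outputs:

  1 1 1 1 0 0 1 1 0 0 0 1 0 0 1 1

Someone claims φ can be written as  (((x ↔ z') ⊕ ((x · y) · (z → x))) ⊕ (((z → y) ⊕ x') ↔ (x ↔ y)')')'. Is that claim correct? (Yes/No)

Test each input against both φ and the formula:
  x=0, y=0, z=0, w=0: formula gives 1, φ = 1 ✓
  x=0, y=0, z=0, w=1: formula gives 1, φ = 1 ✓
  x=0, y=0, z=1, w=0: formula gives 1, φ = 1 ✓
  x=0, y=0, z=1, w=1: formula gives 1, φ = 1 ✓
  …
  x=1, y=0, z=1, w=1: formula gives 0, but φ = 1 ✗
A single disagreement suffices: at (1,0,1,1) they differ, so the formula does not compute φ.

No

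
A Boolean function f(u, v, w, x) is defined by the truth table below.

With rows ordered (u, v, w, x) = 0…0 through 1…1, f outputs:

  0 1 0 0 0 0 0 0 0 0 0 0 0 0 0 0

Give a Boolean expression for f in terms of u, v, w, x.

f is 1 on exactly one input, (0,0,0,1), whose minterm is ¬u·¬v·¬w·x. So f is just that conjunction.

f(u, v, w, x) = ((u' · v') · w') · x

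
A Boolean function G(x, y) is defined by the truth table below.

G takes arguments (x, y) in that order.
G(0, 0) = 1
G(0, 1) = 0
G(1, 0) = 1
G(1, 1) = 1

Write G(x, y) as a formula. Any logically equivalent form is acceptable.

This is y → x (false only at 0,1).

G(x, y) = y -> x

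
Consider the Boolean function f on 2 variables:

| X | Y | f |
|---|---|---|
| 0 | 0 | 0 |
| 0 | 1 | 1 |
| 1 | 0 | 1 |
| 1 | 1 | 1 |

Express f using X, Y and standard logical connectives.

The output is 1 whenever at least one input is 1 — the OR of all inputs.

f(X, Y) = X ∨ Y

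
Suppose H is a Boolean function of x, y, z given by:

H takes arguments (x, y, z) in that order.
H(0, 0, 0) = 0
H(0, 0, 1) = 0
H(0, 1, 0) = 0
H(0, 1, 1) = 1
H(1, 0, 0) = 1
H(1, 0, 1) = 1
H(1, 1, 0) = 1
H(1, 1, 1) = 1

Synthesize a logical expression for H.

The 0-rows are (0,0,0), (0,0,1), (0,1,0). Take each as a conjunction (¬x·¬y·¬z, ¬x·¬y·z, ¬x·y·¬z), form their disjunction, and complement — that gives a formula that is 1 everywhere H is.

H(x, y, z) = ((((x' · y') · z') + ((x' · y') · z)) + ((x' · y) · z'))'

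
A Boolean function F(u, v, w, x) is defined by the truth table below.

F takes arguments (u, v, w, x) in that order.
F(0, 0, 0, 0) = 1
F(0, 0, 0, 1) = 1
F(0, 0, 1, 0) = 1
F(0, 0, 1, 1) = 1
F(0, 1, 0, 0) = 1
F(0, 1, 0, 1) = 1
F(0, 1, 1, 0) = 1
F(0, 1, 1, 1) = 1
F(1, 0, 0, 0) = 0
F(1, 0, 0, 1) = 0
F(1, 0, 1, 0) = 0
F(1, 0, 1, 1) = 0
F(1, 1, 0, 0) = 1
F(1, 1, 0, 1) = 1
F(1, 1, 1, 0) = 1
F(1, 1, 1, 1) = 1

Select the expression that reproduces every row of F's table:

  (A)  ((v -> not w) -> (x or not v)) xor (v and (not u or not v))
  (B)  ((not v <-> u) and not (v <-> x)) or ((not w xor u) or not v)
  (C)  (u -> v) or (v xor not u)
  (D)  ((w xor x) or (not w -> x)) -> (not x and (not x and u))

(A): at (0,1,0,1) it gives 0, but F = 1 — eliminated.
(B): at (0,1,1,1) it gives 0, but F = 1 — eliminated.
(D): at (0,0,0,1) it gives 0, but F = 1 — eliminated.
That leaves (C). Evaluating it on every row reproduces the table of F exactly.

C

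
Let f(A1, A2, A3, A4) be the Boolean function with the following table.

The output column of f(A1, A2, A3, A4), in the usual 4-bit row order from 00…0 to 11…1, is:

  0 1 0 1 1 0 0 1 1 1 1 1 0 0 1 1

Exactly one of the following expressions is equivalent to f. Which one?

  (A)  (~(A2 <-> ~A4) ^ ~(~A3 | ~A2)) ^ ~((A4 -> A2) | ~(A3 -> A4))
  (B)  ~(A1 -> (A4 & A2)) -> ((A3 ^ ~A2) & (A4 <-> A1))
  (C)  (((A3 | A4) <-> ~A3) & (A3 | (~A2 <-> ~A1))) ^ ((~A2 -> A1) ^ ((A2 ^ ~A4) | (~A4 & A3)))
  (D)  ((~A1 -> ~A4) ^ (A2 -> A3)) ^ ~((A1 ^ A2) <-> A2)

D

(A) fails at (0,0,0,0): the formula yields 1, f is 0.
(B) fails at (0,0,0,0): the formula yields 1, f is 0.
(C) fails at (0,0,0,0): the formula yields 1, f is 0.
Only (D) survives; checking it on all 16 rows confirms it matches f.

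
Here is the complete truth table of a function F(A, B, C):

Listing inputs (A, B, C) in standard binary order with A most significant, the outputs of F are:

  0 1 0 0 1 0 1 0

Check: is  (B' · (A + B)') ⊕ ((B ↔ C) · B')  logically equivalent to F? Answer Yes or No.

No

Test each input against both F and the formula:
  A=0, B=0, C=0: formula gives 0, F = 0 ✓
  A=0, B=0, C=1: formula gives 1, F = 1 ✓
  A=0, B=1, C=0: formula gives 0, F = 0 ✓
  A=0, B=1, C=1: formula gives 0, F = 0 ✓
  A=1, B=0, C=0: formula gives 1, F = 1 ✓
  …
  A=1, B=1, C=0: formula gives 0, but F = 1 ✗
Since they disagree at (1,1,0), the expression is not a correct formula for F.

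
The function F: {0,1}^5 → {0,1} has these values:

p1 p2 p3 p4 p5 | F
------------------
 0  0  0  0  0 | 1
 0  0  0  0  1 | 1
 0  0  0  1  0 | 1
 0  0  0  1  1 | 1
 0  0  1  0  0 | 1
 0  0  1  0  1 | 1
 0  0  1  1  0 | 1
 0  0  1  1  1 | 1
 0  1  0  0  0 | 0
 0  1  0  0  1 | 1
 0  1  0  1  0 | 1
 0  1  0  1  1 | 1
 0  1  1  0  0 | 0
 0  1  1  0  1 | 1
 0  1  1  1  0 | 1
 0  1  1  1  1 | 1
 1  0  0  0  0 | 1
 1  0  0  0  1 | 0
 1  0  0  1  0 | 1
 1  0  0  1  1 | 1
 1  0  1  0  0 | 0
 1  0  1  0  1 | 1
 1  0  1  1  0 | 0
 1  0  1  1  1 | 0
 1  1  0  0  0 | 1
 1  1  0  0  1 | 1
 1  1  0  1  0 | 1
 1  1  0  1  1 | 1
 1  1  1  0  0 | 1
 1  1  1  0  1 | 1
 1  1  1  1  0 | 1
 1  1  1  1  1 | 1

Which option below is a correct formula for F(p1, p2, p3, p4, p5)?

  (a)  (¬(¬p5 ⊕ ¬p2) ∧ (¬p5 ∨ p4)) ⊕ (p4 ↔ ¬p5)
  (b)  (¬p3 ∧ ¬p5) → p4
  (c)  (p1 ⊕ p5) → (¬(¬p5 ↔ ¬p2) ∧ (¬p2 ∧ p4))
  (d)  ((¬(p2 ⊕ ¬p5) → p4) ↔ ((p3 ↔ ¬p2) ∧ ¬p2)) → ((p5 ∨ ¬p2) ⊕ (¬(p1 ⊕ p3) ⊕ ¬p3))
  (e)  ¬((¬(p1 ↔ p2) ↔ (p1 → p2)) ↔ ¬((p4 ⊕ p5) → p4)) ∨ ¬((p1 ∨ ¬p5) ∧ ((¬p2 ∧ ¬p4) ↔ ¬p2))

d

(a): at (0,0,0,1,0) it gives 0, but F = 1 — eliminated.
(b): at (0,0,0,0,0) it gives 0, but F = 1 — eliminated.
(c): at (0,0,0,0,1) it gives 0, but F = 1 — eliminated.
(e): at (0,0,0,0,0) it gives 0, but F = 1 — eliminated.
That leaves (d). Evaluating it on every row reproduces the table of F exactly.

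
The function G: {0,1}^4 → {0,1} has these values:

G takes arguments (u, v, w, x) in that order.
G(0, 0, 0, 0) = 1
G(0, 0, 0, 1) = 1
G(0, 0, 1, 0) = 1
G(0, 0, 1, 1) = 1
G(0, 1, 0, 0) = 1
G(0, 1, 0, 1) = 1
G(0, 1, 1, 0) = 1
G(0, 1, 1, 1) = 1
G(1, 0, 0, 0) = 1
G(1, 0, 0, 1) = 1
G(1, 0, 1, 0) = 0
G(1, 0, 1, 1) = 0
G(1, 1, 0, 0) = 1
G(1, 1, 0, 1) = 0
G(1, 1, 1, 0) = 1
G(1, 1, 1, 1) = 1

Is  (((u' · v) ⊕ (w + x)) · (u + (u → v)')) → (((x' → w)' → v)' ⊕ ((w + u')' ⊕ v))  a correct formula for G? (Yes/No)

Test each input against both G and the formula:
  u=0, v=0, w=0, x=0: formula gives 1, G = 1 ✓
  u=0, v=0, w=0, x=1: formula gives 1, G = 1 ✓
  u=0, v=0, w=1, x=0: formula gives 1, G = 1 ✓
  u=0, v=0, w=1, x=1: formula gives 1, G = 1 ✓
  …and likewise for the remaining 12 rows.
Every row agrees, so the formula is equivalent.

Yes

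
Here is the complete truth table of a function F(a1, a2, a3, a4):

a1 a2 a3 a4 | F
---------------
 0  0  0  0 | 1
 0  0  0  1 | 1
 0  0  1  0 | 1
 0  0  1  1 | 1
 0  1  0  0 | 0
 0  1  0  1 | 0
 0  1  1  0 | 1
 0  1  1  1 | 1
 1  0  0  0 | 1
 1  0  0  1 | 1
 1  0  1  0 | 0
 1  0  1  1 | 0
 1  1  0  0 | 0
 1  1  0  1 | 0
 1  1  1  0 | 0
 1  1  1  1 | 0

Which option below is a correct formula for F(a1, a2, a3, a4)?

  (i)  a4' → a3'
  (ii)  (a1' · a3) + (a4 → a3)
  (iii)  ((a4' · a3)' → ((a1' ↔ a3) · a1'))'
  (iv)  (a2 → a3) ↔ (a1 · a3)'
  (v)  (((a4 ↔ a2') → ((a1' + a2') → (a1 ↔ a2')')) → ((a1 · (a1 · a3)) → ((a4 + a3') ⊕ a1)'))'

iv

(i) fails at (0,0,1,0): the formula yields 0, F is 1.
(ii) fails at (0,0,0,1): the formula yields 0, F is 1.
(iii) fails at (0,0,1,0): the formula yields 0, F is 1.
(v) fails at (0,0,0,0): the formula yields 0, F is 1.
Only (iv) survives; checking it on all 16 rows confirms it matches F.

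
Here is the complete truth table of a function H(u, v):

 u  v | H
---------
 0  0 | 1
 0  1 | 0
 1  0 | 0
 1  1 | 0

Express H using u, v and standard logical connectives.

The output is 1 only when every input is 0 — NOR of all inputs.

H(u, v) = ¬(u ∨ v)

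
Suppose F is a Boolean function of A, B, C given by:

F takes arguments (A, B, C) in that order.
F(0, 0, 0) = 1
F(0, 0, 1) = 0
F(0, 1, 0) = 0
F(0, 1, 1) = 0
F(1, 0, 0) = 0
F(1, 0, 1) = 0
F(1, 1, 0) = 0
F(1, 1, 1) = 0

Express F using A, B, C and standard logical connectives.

The output is 1 only when every input is 0 — NOR of all inputs.

F(A, B, C) = ((A + B) + C)'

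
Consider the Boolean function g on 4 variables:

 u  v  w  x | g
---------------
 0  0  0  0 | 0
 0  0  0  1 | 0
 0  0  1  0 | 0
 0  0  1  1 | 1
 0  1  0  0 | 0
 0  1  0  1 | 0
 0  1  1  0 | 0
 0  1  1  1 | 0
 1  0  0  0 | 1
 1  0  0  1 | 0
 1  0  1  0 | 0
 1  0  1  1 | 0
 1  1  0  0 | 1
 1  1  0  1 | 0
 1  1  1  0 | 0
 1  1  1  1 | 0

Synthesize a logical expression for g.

g(u, v, w, x) = ((((NOT u AND NOT v) AND w) AND x) OR (((u AND NOT v) AND NOT w) AND NOT x)) OR (((u AND v) AND NOT w) AND NOT x)

g=1 on 3 inputs: (0,0,1,1), (1,0,0,0), (1,1,0,0). Reading each as a conjunction of literals (¬u·¬v·w·x, u·¬v·¬w·¬x, u·v·¬w·¬x) and taking the OR gives the canonical DNF.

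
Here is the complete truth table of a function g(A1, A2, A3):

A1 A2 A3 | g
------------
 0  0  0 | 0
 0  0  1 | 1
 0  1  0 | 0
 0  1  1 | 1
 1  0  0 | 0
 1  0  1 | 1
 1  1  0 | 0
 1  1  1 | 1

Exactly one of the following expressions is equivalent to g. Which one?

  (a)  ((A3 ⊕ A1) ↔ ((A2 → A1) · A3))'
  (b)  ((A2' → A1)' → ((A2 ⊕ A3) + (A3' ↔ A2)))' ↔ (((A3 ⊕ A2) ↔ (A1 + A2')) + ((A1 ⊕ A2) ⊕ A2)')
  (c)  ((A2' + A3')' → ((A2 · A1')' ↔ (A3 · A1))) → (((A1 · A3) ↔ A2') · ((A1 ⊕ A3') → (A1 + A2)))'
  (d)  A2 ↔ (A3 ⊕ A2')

d

(a) disagrees with g on (0,0,1) (formula → 0, table → 1); rule it out.
(b) disagrees with g on (0,0,0) (formula → 1, table → 0); rule it out.
(c) disagrees with g on (0,0,0) (formula → 1, table → 0); rule it out.
Only (d) survives; checking it on all 8 rows confirms it matches g.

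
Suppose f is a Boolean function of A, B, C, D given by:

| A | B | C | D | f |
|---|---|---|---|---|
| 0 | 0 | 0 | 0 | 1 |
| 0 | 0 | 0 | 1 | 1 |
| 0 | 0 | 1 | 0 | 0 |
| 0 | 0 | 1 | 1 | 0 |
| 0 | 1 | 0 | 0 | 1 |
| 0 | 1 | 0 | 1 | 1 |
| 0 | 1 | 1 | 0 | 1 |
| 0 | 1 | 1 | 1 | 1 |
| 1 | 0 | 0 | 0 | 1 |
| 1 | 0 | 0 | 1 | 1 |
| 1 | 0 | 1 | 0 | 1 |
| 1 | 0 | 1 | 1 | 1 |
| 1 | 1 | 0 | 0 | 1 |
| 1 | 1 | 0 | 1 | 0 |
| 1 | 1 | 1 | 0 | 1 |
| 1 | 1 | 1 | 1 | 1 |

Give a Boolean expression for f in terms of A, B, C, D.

There are just 3 zero rows: (0,0,1,0), (0,0,1,1), (1,1,0,1). Their minterms are ¬A·¬B·C·¬D, ¬A·¬B·C·D, A·B·¬C·D; the OR of those covers precisely the 0-outputs, and negating it yields f.

f(A, B, C, D) = ~(((((~A & ~B) & C) & ~D) | (((~A & ~B) & C) & D)) | (((A & B) & ~C) & D))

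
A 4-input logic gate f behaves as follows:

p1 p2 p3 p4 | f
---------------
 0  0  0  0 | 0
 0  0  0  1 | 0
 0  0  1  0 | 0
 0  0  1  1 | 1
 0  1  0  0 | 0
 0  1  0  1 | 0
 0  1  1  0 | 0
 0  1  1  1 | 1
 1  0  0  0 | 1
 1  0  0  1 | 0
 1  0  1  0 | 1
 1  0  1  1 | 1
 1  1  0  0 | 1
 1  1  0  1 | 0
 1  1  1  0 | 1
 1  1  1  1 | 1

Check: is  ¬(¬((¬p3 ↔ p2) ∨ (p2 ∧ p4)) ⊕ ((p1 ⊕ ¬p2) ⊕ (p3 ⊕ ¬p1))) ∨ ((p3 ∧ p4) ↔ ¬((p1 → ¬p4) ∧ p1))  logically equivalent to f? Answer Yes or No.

Yes

Evaluate ¬(¬((¬p3 ↔ p2) ∨ (p2 ∧ p4)) ⊕ ((p1 ⊕ ¬p2) ⊕ (p3 ⊕ ¬p1))) ∨ ((p3 ∧ p4) ↔ ¬((p1 → ¬p4) ∧ p1)) on each row and compare to f:
  p1=0, p2=0, p3=0, p4=0: formula gives 0, f = 0 ✓
  p1=0, p2=0, p3=0, p4=1: formula gives 0, f = 0 ✓
  p1=0, p2=0, p3=1, p4=0: formula gives 0, f = 0 ✓
  p1=0, p2=0, p3=1, p4=1: formula gives 1, f = 1 ✓
  …and likewise for the remaining 12 rows.
All 16 rows match — the expression computes f exactly.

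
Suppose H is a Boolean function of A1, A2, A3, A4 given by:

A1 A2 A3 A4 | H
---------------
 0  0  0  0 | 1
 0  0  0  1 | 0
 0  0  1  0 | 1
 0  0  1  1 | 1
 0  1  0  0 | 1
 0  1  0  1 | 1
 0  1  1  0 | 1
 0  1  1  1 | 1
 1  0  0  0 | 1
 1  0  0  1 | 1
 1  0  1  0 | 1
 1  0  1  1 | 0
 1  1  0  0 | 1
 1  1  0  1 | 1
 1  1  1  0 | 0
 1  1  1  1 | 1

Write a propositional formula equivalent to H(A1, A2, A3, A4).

The 0-rows are (0,0,0,1), (1,0,1,1), (1,1,1,0). Take each as a conjunction (¬A1·¬A2·¬A3·A4, A1·¬A2·A3·A4, A1·A2·A3·¬A4), form their disjunction, and complement — that gives a formula that is 1 everywhere H is.

H(A1, A2, A3, A4) = ¬(((((¬A1 ∧ ¬A2) ∧ ¬A3) ∧ A4) ∨ (((A1 ∧ ¬A2) ∧ A3) ∧ A4)) ∨ (((A1 ∧ A2) ∧ A3) ∧ ¬A4))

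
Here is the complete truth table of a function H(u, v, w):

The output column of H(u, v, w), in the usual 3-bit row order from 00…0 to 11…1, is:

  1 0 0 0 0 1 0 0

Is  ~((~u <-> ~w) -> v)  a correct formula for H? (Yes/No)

Test each input against both H and the formula:
  u=0, v=0, w=0: formula gives 1, H = 1 ✓
  u=0, v=0, w=1: formula gives 0, H = 0 ✓
  u=0, v=1, w=0: formula gives 0, H = 0 ✓
  u=0, v=1, w=1: formula gives 0, H = 0 ✓
  u=1, v=0, w=0: formula gives 0, H = 0 ✓
  … (the remaining 3 rows also agree.)
All 8 rows match — the expression computes H exactly.

Yes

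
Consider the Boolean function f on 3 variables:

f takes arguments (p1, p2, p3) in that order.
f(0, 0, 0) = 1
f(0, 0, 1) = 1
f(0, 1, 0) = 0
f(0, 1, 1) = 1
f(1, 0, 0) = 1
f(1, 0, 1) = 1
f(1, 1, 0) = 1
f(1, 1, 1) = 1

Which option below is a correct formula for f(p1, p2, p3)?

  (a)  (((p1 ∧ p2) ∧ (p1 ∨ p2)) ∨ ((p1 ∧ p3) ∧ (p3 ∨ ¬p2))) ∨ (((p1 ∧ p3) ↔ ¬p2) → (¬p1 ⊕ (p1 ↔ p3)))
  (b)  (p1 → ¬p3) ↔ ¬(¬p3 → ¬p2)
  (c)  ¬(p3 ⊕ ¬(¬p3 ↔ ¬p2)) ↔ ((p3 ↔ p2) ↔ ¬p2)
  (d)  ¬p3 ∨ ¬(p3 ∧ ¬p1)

(b): at (0,0,0) it gives 0, but f = 1 — eliminated.
(c): at (0,0,1) it gives 0, but f = 1 — eliminated.
(d): at (0,0,1) it gives 0, but f = 1 — eliminated.
(a) is the remaining candidate, and it agrees with f on all 8 inputs.

a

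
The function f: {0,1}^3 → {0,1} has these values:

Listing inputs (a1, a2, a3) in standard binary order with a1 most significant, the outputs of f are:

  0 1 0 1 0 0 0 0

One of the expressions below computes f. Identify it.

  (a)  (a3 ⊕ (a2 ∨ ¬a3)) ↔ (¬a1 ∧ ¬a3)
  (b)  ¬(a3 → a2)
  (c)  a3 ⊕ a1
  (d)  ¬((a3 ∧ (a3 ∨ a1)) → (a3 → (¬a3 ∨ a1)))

(a): at (0,0,0) it gives 1, but f = 0 — eliminated.
(b): at (0,1,1) it gives 0, but f = 1 — eliminated.
(c): at (1,0,0) it gives 1, but f = 0 — eliminated.
(d) is the remaining candidate, and it agrees with f on all 8 inputs.

d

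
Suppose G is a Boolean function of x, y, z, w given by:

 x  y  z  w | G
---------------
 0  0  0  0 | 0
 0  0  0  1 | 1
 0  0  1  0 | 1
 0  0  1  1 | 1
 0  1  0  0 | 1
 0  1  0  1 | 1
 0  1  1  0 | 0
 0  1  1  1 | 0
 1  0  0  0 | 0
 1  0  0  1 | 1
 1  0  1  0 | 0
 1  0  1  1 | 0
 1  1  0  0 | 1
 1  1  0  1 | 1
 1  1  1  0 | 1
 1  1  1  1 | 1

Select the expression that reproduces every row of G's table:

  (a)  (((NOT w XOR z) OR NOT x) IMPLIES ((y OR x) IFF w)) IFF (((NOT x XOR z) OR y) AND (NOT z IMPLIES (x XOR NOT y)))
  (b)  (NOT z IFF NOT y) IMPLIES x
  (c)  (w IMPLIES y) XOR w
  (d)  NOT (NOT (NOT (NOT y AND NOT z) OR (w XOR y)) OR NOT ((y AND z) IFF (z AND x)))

(a) disagrees with G on (0,0,0,0) (formula → 1, table → 0); rule it out.
(b) disagrees with G on (0,0,0,1) (formula → 0, table → 1); rule it out.
(c) disagrees with G on (0,0,0,0) (formula → 1, table → 0); rule it out.
(d) is the remaining candidate, and it agrees with G on all 16 inputs.

d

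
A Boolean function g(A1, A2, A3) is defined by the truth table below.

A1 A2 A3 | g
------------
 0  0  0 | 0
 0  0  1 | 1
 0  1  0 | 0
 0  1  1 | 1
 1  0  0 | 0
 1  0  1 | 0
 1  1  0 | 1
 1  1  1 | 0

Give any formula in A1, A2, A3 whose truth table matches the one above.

g(A1, A2, A3) = (((~A1 & ~A2) & A3) | ((~A1 & A2) & A3)) | ((A1 & A2) & ~A3)

The 1-rows are (0,0,1), (0,1,1), (1,1,0). Each contributes one minterm — ¬A1·¬A2·A3; ¬A1·A2·A3; A1·A2·¬A3 — and their disjunction is a sum-of-products form of g.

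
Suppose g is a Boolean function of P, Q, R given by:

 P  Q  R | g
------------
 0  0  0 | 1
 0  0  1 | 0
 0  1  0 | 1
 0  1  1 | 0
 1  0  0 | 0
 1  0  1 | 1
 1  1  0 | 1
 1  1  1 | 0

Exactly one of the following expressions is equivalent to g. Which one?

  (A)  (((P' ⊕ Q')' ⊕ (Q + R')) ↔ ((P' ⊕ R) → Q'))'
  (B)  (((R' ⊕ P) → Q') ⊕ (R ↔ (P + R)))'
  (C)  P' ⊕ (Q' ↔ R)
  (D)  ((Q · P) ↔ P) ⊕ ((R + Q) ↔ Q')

A

(B) fails at (0,0,1): the formula yields 1, g is 0.
(C) fails at (0,1,0): the formula yields 0, g is 1.
(D) fails at (0,1,1): the formula yields 1, g is 0.
(A) is the remaining candidate, and it agrees with g on all 8 inputs.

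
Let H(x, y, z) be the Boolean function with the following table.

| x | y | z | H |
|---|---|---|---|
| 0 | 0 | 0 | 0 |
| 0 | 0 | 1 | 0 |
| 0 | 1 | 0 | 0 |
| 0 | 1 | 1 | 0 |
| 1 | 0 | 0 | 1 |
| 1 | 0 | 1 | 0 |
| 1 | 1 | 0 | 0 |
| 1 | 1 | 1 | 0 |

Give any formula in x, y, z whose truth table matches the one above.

H is 1 on exactly one input, (1,0,0), whose minterm is x·¬y·¬z. So H is just that conjunction.

H(x, y, z) = (x ∧ ¬y) ∧ ¬z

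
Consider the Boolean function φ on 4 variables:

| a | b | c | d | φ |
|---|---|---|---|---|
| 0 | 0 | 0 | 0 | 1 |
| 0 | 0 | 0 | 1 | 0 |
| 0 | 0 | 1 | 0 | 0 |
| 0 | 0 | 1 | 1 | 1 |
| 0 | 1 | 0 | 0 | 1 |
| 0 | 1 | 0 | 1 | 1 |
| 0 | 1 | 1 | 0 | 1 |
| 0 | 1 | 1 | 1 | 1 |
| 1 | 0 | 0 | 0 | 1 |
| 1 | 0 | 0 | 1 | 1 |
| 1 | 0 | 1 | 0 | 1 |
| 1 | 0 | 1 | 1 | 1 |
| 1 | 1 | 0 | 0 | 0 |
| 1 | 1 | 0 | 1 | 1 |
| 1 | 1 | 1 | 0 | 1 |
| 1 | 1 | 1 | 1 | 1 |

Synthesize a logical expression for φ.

φ is 0 on only 3 rows — (0,0,0,1), (0,0,1,0), (1,1,0,0). Writing each as a minterm (¬a·¬b·¬c·d, ¬a·¬b·c·¬d, a·b·¬c·¬d) and OR-ing them characterizes exactly where φ=0, so φ is the negation of that disjunction.

φ(a, b, c, d) = (((((a' · b') · c') · d) + (((a' · b') · c) · d')) + (((a · b) · c') · d'))'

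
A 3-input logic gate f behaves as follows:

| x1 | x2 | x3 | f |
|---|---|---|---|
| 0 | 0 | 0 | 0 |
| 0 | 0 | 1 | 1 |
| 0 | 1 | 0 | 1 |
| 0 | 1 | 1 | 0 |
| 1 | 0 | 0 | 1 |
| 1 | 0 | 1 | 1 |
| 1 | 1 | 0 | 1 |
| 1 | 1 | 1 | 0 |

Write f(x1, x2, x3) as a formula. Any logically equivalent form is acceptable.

f(x1, x2, x3) = ((((x1' · x2') · x3') + ((x1' · x2) · x3)) + ((x1 · x2) · x3))'

f is 0 on only 3 rows — (0,0,0), (0,1,1), (1,1,1). Writing each as a minterm (¬x1·¬x2·¬x3, ¬x1·x2·x3, x1·x2·x3) and OR-ing them characterizes exactly where f=0, so f is the negation of that disjunction.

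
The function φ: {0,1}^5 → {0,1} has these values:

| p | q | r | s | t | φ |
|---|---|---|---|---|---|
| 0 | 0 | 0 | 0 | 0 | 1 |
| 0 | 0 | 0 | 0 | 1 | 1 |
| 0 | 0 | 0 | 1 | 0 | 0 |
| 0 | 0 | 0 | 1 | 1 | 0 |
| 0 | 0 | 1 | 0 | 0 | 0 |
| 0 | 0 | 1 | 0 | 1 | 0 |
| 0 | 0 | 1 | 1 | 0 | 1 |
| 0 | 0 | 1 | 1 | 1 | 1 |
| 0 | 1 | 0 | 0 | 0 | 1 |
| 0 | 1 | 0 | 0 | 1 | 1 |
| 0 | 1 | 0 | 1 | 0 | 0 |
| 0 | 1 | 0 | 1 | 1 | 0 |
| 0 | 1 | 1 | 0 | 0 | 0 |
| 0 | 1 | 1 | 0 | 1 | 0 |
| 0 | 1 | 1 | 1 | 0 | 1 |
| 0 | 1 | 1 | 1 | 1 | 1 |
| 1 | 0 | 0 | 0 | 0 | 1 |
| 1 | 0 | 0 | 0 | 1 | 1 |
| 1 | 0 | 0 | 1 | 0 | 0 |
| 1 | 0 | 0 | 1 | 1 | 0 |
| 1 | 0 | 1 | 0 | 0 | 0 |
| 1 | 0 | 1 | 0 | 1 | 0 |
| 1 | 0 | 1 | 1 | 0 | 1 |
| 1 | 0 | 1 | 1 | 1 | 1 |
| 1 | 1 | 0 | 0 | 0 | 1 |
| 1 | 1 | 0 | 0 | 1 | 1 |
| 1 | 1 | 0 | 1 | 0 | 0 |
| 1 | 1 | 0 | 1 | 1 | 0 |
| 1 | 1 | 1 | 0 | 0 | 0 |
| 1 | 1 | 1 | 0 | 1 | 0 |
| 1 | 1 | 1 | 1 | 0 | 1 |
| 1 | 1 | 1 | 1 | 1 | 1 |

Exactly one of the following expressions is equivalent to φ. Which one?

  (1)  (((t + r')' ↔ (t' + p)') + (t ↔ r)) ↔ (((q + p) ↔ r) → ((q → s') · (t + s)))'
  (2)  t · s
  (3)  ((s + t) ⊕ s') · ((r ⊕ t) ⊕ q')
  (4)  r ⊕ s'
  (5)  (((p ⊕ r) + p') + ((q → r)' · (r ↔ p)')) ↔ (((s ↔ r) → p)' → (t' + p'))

4

(1) fails at (0,0,0,1,1): the formula yields 1, φ is 0.
(2) fails at (0,0,0,0,0): the formula yields 0, φ is 1.
(3) fails at (0,0,0,0,1): the formula yields 0, φ is 1.
(5) fails at (0,0,0,1,0): the formula yields 1, φ is 0.
Only (4) survives; checking it on all 32 rows confirms it matches φ.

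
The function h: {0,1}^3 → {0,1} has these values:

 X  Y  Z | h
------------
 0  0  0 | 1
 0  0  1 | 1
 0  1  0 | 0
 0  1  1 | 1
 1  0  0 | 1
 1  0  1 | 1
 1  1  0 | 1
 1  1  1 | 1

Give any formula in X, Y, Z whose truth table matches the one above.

h is 0 on exactly one input, (0,1,0), whose minterm is ¬X·Y·¬Z. So h is the negation of that single conjunction.

h(X, Y, Z) = ¬((¬X ∧ Y) ∧ ¬Z)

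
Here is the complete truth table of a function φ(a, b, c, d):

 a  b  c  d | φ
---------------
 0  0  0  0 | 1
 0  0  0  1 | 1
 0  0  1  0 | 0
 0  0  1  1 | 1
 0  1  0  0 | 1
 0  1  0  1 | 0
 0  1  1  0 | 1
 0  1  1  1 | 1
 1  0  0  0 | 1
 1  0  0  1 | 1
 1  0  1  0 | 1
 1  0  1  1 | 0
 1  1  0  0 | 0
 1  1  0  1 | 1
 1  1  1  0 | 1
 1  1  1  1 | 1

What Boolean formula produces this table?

The 0-rows are (0,0,1,0), (0,1,0,1), (1,0,1,1), (1,1,0,0). Take each as a conjunction (¬a·¬b·c·¬d, ¬a·b·¬c·d, a·¬b·c·d, a·b·¬c·¬d), form their disjunction, and complement — that gives a formula that is 1 everywhere φ is.

φ(a, b, c, d) = ¬((((((¬a ∧ ¬b) ∧ c) ∧ ¬d) ∨ (((¬a ∧ b) ∧ ¬c) ∧ d)) ∨ (((a ∧ ¬b) ∧ c) ∧ d)) ∨ (((a ∧ b) ∧ ¬c) ∧ ¬d))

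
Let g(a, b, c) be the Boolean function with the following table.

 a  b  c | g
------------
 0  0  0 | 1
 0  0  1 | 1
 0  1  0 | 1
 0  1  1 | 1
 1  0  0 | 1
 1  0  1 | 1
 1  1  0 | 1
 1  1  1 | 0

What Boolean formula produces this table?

g(a, b, c) = NOT ((a AND b) AND c)

The output is 0 only when every input is 1 — NAND of all inputs.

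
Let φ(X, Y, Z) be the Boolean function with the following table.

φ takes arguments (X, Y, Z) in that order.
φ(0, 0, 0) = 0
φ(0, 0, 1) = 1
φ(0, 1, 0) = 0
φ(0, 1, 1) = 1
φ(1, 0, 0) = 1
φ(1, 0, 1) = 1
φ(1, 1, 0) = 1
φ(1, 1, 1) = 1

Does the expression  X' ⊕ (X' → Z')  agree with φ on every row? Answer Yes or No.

Evaluate X' ⊕ (X' → Z') on each row and compare to φ:
  X=0, Y=0, Z=0: formula gives 0, φ = 0 ✓
  X=0, Y=0, Z=1: formula gives 1, φ = 1 ✓
  X=0, Y=1, Z=0: formula gives 0, φ = 0 ✓
  X=0, Y=1, Z=1: formula gives 1, φ = 1 ✓
  X=1, Y=0, Z=0: formula gives 1, φ = 1 ✓
  … (the remaining 3 rows also agree.)
All 8 rows match — the expression computes φ exactly.

Yes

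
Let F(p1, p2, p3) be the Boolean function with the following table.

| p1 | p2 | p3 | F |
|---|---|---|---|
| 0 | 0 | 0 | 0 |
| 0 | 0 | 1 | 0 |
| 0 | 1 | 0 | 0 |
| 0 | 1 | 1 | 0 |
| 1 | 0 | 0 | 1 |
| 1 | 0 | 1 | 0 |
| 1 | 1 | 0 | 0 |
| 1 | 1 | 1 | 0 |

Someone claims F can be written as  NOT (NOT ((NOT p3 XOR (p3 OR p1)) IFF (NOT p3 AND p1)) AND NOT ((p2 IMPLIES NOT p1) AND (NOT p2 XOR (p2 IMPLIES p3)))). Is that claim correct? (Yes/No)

No

Test each input against both F and the formula:
  p1=0, p2=0, p3=0: formula gives 0, F = 0 ✓
  p1=0, p2=0, p3=1: formula gives 0, F = 0 ✓
  p1=0, p2=1, p3=0: formula gives 0, F = 0 ✓
  p1=0, p2=1, p3=1: formula gives 1, but F = 0 ✗
Since they disagree at (0,1,1), the expression is not a correct formula for F.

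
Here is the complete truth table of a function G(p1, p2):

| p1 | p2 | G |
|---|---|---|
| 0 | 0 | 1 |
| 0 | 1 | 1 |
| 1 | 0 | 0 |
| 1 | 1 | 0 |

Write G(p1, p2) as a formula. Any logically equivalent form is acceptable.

G(p1, p2) = not p1

The output is the negation of p1.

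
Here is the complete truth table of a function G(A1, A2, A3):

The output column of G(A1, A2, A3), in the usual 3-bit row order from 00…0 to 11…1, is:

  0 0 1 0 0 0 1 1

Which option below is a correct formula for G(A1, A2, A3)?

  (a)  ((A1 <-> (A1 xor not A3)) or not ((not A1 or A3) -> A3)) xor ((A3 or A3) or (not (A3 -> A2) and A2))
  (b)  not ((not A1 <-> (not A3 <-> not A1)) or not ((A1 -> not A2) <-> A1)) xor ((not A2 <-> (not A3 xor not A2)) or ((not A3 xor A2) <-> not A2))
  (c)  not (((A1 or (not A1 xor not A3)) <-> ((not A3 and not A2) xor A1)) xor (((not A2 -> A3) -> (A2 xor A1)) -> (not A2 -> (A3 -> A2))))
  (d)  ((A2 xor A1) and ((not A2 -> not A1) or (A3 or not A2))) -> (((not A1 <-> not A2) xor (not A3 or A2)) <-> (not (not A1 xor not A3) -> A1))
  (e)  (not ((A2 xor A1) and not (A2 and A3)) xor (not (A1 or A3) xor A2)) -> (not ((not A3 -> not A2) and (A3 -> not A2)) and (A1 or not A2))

c

(a) disagrees with G on (0,0,0) (formula → 1, table → 0); rule it out.
(b) disagrees with G on (0,0,0) (formula → 1, table → 0); rule it out.
(d) disagrees with G on (0,0,0) (formula → 1, table → 0); rule it out.
(e) disagrees with G on (0,0,0) (formula → 1, table → 0); rule it out.
(c) is the remaining candidate, and it agrees with G on all 8 inputs.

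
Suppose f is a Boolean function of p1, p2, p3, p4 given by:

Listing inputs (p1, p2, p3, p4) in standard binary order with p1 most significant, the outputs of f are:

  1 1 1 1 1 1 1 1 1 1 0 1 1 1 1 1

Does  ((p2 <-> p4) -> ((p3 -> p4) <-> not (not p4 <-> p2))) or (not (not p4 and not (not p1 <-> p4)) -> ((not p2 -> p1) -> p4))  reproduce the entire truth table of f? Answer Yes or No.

Check the formula against f row by row:
  p1=0, p2=0, p3=0, p4=0: formula gives 1, f = 1 ✓
  p1=0, p2=0, p3=0, p4=1: formula gives 1, f = 1 ✓
  p1=0, p2=0, p3=1, p4=0: formula gives 1, f = 1 ✓
  p1=0, p2=0, p3=1, p4=1: formula gives 1, f = 1 ✓
  …and likewise for the remaining 12 rows.
Every row agrees, so the formula is equivalent.

Yes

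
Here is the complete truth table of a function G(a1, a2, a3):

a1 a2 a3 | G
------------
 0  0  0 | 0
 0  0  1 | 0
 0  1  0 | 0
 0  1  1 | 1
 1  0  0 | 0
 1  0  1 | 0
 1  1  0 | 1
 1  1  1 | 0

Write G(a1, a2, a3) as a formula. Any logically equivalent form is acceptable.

The 1-rows are (0,1,1), (1,1,0). Each contributes one minterm — ¬a1·a2·a3; a1·a2·¬a3 — and their disjunction is a sum-of-products form of G.

G(a1, a2, a3) = ((a1' · a2) · a3) + ((a1 · a2) · a3')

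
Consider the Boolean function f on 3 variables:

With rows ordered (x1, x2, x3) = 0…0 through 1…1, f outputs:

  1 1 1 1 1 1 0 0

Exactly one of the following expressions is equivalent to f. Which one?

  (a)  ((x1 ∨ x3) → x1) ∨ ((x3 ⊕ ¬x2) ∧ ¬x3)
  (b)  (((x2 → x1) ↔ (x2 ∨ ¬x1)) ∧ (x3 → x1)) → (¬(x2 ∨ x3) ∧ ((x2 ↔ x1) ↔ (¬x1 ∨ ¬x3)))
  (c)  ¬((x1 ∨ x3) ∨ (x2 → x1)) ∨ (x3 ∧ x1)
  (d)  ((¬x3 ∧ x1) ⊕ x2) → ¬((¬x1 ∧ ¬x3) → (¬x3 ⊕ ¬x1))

b

(a) disagrees with f on (0,0,1) (formula → 0, table → 1); rule it out.
(c) disagrees with f on (0,0,0) (formula → 0, table → 1); rule it out.
(d) disagrees with f on (0,1,1) (formula → 0, table → 1); rule it out.
That leaves (b). Evaluating it on every row reproduces the table of f exactly.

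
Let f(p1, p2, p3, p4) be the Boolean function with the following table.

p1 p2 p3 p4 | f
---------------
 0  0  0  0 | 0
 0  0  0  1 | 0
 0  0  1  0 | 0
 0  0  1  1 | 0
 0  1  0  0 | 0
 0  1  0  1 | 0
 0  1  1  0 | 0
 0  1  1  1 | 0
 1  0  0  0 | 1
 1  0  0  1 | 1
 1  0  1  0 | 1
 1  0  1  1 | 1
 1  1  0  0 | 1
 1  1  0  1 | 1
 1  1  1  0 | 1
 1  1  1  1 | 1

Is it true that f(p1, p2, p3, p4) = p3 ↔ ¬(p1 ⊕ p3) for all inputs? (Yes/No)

Test each input against both f and the formula:
  p1=0, p2=0, p3=0, p4=0: formula gives 0, f = 0 ✓
  p1=0, p2=0, p3=0, p4=1: formula gives 0, f = 0 ✓
  p1=0, p2=0, p3=1, p4=0: formula gives 0, f = 0 ✓
  p1=0, p2=0, p3=1, p4=1: formula gives 0, f = 0 ✓
  …and likewise for the remaining 12 rows.
No disagreement on any input; they are logically equivalent.

Yes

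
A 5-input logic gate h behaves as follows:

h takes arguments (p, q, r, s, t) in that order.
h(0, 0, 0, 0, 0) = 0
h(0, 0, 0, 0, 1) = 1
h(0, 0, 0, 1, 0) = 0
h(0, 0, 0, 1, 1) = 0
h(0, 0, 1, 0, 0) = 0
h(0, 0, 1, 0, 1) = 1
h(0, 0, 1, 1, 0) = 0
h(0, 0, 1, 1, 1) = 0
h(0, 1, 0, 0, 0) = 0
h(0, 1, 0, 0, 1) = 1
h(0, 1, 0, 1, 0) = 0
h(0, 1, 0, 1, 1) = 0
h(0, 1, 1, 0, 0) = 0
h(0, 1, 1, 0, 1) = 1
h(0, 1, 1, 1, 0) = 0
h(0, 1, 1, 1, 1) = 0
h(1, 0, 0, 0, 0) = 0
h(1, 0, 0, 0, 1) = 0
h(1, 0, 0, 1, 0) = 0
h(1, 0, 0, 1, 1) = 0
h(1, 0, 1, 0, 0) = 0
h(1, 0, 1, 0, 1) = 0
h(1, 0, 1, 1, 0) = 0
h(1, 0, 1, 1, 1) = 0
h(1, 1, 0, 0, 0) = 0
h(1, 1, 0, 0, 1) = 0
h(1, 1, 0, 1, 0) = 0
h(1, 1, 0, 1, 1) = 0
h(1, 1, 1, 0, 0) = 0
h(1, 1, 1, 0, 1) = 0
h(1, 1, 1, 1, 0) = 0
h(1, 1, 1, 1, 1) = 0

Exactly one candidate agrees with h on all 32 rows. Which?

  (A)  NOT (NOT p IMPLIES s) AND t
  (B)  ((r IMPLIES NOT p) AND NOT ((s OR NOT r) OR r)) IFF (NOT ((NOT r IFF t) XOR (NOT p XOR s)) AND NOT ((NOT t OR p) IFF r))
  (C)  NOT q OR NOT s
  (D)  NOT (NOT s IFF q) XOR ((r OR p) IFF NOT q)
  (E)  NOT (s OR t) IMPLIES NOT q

A

(B) fails at (0,0,0,0,0): the formula yields 1, h is 0.
(C) fails at (0,0,0,0,0): the formula yields 1, h is 0.
(D) fails at (0,0,0,0,0): the formula yields 1, h is 0.
(E) fails at (0,0,0,0,0): the formula yields 1, h is 0.
That leaves (A). Evaluating it on every row reproduces the table of h exactly.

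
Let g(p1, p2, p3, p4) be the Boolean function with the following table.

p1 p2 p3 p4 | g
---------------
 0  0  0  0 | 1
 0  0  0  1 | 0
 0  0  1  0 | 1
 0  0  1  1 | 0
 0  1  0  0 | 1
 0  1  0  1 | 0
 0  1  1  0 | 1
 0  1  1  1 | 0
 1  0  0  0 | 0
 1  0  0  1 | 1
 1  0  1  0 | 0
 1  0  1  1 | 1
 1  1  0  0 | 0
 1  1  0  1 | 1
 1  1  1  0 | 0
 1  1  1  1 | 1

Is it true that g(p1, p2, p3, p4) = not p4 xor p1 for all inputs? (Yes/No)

Evaluate not p4 xor p1 on each row and compare to g:
  p1=0, p2=0, p3=0, p4=0: formula gives 1, g = 1 ✓
  p1=0, p2=0, p3=0, p4=1: formula gives 0, g = 0 ✓
  p1=0, p2=0, p3=1, p4=0: formula gives 1, g = 1 ✓
  p1=0, p2=0, p3=1, p4=1: formula gives 0, g = 0 ✓
  …and likewise for the remaining 12 rows.
No disagreement on any input; they are logically equivalent.

Yes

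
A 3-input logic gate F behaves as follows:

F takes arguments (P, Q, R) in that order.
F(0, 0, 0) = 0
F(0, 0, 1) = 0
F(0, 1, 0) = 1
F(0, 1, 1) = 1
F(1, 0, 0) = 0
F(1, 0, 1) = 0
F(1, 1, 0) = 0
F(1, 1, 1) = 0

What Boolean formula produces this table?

F(P, Q, R) = ((P' · Q) · R') + ((P' · Q) · R)

F=1 on 2 inputs: (0,1,0), (0,1,1). Reading each as a conjunction of literals (¬P·Q·¬R, ¬P·Q·R) and taking the OR gives the canonical DNF.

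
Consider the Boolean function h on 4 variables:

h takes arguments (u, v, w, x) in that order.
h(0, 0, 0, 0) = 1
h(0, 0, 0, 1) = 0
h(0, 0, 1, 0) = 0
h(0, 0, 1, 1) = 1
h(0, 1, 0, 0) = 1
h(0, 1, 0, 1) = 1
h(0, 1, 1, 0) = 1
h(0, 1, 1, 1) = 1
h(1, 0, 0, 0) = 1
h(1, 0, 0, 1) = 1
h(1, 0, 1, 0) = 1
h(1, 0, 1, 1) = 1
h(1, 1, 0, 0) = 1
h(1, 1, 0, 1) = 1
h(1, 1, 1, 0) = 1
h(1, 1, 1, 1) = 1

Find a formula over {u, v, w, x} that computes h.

The 0-rows are (0,0,0,1), (0,0,1,0). Take each as a conjunction (¬u·¬v·¬w·x, ¬u·¬v·w·¬x), form their disjunction, and complement — that gives a formula that is 1 everywhere h is.

h(u, v, w, x) = not ((((not u and not v) and not w) and x) or (((not u and not v) and w) and not x))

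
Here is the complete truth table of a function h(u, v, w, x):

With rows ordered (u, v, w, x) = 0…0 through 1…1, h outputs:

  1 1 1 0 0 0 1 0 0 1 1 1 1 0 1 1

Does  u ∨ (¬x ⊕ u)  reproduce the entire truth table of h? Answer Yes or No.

Check the formula against h row by row:
  u=0, v=0, w=0, x=0: formula gives 1, h = 1 ✓
  u=0, v=0, w=0, x=1: formula gives 0, but h = 1 ✗
A single disagreement suffices: at (0,0,0,1) they differ, so the formula does not compute h.

No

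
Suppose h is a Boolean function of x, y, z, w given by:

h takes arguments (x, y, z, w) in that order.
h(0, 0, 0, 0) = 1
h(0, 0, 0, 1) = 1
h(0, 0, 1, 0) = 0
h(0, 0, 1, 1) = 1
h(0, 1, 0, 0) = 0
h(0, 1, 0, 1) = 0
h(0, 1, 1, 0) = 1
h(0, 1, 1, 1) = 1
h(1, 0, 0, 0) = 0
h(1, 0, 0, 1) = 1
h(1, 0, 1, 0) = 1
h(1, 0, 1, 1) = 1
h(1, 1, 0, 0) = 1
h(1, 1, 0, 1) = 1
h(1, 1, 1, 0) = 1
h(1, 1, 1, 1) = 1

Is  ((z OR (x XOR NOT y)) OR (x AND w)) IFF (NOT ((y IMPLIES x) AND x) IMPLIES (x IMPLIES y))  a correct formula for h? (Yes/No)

No

Test each input against both h and the formula:
  x=0, y=0, z=0, w=0: formula gives 1, h = 1 ✓
  x=0, y=0, z=0, w=1: formula gives 1, h = 1 ✓
  x=0, y=0, z=1, w=0: formula gives 1, but h = 0 ✗
A single disagreement suffices: at (0,0,1,0) they differ, so the formula does not compute h.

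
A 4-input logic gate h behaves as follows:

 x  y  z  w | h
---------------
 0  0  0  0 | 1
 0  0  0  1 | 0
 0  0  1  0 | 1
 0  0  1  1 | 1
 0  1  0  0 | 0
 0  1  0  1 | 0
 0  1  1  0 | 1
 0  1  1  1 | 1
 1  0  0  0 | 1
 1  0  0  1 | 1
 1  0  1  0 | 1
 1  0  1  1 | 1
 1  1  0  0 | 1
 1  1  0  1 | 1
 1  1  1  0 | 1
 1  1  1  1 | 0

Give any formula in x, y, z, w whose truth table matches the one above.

There are just 4 zero rows: (0,0,0,1), (0,1,0,0), (0,1,0,1), (1,1,1,1). Their minterms are ¬x·¬y·¬z·w, ¬x·y·¬z·¬w, ¬x·y·¬z·w, x·y·z·w; the OR of those covers precisely the 0-outputs, and negating it yields h.

h(x, y, z, w) = ((((((x' · y') · z') · w) + (((x' · y) · z') · w')) + (((x' · y) · z') · w)) + (((x · y) · z) · w))'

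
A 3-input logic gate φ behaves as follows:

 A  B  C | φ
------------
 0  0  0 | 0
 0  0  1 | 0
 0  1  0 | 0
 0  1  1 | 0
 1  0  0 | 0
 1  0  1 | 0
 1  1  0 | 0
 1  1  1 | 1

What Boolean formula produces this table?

The output is 1 only when every input is 1 — the AND of all inputs.

φ(A, B, C) = (A and B) and C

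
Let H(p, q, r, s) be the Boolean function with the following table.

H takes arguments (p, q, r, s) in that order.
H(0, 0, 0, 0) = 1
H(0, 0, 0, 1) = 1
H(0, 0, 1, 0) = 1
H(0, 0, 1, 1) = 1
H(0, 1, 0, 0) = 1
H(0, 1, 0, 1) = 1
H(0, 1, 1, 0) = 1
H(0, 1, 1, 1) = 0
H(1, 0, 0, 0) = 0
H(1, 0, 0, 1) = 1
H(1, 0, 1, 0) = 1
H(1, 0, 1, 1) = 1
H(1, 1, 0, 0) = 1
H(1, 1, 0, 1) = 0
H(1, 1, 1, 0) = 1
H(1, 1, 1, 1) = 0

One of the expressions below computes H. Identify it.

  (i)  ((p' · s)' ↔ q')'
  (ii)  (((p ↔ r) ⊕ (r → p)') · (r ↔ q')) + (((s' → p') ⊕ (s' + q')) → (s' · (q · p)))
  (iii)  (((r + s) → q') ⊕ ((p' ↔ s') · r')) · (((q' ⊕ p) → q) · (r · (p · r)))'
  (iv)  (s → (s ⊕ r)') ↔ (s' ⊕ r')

ii

(i) disagrees with H on (0,0,0,0) (formula → 0, table → 1); rule it out.
(iii) disagrees with H on (0,0,0,0) (formula → 0, table → 1); rule it out.
(iv) disagrees with H on (0,0,0,0) (formula → 0, table → 1); rule it out.
That leaves (ii). Evaluating it on every row reproduces the table of H exactly.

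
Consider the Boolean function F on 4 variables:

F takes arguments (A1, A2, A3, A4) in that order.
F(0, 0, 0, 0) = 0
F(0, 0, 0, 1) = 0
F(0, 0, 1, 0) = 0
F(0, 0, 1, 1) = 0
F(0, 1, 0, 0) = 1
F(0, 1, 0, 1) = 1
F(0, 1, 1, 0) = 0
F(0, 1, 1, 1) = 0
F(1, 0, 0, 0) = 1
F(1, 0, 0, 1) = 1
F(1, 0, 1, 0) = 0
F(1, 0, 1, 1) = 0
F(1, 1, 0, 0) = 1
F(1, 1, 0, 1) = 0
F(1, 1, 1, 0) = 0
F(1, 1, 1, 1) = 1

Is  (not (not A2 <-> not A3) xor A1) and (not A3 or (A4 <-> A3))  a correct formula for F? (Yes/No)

No

Check the formula against F row by row:
  A1=0, A2=0, A3=0, A4=0: formula gives 0, F = 0 ✓
  A1=0, A2=0, A3=0, A4=1: formula gives 0, F = 0 ✓
  A1=0, A2=0, A3=1, A4=0: formula gives 0, F = 0 ✓
  A1=0, A2=0, A3=1, A4=1: formula gives 1, but F = 0 ✗
A single disagreement suffices: at (0,0,1,1) they differ, so the formula does not compute F.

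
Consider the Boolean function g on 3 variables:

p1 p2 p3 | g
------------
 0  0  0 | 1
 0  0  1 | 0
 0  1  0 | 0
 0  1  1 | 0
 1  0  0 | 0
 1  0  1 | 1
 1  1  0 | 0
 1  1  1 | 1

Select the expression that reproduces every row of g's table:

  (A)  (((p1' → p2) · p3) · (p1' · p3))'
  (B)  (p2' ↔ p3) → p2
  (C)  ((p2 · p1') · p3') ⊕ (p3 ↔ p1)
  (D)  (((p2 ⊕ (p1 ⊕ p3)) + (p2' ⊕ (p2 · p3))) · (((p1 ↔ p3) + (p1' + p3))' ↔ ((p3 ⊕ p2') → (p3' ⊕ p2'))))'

(A) disagrees with g on (0,0,1) (formula → 1, table → 0); rule it out.
(B) disagrees with g on (0,1,0) (formula → 1, table → 0); rule it out.
(D) disagrees with g on (0,0,0) (formula → 0, table → 1); rule it out.
(C) is the remaining candidate, and it agrees with g on all 8 inputs.

C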